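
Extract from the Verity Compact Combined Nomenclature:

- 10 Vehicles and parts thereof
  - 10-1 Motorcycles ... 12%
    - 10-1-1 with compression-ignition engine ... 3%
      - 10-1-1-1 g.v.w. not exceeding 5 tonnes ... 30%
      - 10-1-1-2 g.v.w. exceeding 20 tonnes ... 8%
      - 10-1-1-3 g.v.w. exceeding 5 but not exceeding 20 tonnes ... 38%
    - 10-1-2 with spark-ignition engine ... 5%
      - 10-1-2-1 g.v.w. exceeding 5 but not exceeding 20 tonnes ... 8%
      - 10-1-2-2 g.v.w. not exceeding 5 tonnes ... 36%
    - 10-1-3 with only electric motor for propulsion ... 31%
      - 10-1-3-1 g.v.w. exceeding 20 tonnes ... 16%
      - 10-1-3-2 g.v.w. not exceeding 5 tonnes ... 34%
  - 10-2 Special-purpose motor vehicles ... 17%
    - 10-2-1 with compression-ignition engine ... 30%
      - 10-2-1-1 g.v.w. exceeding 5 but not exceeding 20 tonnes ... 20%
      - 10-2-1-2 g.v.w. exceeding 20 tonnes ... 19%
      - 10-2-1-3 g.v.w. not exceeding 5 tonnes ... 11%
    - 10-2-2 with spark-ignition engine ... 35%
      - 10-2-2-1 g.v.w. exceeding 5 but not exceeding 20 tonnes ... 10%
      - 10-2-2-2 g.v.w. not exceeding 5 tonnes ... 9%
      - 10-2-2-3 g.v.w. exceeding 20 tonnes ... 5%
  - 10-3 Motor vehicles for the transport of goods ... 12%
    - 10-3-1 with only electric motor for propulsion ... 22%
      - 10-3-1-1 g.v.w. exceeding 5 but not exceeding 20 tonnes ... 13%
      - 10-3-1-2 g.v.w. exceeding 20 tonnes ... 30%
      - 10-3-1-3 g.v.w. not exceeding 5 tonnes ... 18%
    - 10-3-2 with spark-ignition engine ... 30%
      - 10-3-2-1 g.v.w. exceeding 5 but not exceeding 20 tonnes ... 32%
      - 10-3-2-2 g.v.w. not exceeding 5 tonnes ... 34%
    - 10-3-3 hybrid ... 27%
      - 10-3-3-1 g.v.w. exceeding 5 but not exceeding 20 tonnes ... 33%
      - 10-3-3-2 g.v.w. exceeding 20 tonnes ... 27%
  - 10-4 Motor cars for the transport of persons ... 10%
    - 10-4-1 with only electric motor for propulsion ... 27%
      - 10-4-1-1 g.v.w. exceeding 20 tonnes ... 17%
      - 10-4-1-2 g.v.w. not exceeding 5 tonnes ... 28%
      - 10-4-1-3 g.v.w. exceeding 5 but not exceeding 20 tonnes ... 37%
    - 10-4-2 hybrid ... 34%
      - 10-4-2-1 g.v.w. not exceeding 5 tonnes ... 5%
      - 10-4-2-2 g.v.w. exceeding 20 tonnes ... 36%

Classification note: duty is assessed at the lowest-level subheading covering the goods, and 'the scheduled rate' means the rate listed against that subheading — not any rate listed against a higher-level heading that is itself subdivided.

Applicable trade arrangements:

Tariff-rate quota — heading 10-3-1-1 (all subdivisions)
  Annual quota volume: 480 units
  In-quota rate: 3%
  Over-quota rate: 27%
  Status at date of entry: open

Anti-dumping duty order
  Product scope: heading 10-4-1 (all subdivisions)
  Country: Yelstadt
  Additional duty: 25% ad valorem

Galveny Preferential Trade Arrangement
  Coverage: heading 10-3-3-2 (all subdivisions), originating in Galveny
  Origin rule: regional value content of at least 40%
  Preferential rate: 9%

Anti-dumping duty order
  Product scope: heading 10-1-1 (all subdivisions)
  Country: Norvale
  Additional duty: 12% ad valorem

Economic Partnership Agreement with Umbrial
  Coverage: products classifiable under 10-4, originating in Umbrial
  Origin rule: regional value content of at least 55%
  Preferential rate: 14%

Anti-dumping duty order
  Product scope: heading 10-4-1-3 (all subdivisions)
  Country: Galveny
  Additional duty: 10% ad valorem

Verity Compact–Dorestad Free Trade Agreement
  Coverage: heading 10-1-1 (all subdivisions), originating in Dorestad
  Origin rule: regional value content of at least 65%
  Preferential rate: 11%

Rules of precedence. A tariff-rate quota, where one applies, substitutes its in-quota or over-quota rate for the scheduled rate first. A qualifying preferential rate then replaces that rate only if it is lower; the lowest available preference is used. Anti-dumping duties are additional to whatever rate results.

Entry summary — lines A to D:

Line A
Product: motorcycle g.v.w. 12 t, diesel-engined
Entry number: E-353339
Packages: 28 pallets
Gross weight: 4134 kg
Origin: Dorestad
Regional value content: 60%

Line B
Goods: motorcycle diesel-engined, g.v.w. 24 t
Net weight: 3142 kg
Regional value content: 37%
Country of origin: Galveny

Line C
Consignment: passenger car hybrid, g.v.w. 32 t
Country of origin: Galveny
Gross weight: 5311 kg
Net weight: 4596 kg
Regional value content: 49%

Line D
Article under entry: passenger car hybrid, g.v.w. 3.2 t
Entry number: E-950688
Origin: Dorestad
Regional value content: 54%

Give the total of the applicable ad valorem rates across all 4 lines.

Line A: motorcycle → 10-1; diesel-engined → 10-1-1; g.v.w. 12 t → 10-1-1-3. Scheduled 38%. Dorestad agreement on 10-1-1: RVC < 65%. → 38%.
Line B: motorcycle → 10-1; diesel-engined → 10-1-1; g.v.w. 24 t → 10-1-1-2. Scheduled 8%. Galveny agreement on 10-3-3-2: 10-1-1-2 not covered. → 8%.
Line C: passenger car → 10-4; hybrid → 10-4-2; g.v.w. 32 t → 10-4-2-2. Scheduled 36%. Galveny agreement on 10-3-3-2: 10-4-2-2 not covered. → 36%.
Line D: passenger car → 10-4; hybrid → 10-4-2; g.v.w. 3.2 t → 10-4-2-1. Scheduled 5%. Dorestad agreement on 10-1-1: 10-4-2-1 not covered. → 5%.
Sum: 38% + 8% + 36% + 5% = 87%.

87%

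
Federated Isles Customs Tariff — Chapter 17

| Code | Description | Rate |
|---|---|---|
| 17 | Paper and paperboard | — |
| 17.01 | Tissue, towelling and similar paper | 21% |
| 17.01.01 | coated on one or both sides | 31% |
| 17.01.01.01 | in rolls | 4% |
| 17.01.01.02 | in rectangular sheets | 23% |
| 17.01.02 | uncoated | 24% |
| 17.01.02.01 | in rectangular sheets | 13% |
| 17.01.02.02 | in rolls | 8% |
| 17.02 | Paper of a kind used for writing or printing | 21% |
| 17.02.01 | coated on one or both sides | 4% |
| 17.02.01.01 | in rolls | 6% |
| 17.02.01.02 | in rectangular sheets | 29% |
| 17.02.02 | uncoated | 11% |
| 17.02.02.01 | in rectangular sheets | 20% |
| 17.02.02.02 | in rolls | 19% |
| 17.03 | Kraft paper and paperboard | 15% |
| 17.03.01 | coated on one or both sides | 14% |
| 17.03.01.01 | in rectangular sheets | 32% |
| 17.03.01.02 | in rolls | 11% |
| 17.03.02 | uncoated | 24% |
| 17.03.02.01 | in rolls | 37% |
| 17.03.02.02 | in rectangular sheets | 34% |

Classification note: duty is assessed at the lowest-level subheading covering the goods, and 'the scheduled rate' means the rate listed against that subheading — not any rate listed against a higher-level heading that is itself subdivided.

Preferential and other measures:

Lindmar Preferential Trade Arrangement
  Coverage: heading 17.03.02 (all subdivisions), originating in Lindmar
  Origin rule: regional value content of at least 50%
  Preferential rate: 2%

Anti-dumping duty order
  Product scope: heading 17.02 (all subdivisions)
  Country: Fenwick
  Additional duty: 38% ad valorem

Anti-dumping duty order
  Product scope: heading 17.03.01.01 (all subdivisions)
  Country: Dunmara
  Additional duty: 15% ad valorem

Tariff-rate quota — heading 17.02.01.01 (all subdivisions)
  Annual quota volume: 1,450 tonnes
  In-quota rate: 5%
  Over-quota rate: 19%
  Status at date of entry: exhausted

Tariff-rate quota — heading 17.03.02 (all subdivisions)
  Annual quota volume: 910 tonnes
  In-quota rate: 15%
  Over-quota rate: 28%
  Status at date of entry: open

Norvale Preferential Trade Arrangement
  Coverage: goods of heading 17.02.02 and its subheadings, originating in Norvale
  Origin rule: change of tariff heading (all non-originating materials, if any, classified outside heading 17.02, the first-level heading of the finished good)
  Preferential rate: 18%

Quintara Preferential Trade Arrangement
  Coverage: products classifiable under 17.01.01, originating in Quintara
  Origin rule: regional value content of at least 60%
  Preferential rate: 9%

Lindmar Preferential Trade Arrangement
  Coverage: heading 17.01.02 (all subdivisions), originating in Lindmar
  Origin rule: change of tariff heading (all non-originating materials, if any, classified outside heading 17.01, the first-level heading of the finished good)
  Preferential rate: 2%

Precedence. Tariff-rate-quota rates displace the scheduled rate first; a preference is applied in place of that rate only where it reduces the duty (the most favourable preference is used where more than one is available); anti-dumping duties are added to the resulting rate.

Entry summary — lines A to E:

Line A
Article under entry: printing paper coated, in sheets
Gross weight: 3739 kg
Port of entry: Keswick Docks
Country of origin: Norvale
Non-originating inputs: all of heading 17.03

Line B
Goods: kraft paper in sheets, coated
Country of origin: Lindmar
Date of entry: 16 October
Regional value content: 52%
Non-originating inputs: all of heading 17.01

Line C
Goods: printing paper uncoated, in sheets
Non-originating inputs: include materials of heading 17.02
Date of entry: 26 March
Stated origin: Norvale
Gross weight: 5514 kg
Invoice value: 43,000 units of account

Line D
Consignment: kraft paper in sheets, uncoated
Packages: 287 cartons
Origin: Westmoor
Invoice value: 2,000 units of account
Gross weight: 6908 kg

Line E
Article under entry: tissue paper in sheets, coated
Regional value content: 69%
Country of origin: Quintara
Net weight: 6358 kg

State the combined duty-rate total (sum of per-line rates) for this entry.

Line A: printing paper → 17.02; coated → 17.02.01; in sheets → 17.02.01.02. Scheduled 29%. Norvale agreement on 17.02.02: 17.02.01.02 not covered. → 29%.
Line B: kraft paper → 17.03; coated → 17.03.01; in sheets → 17.03.01.01. Scheduled 32%. Lindmar agreement on 17.03.02: 17.03.01.01 not covered; Lindmar agreement on 17.01.02: 17.03.01.01 not covered. → 32%.
Line C: printing paper → 17.02; uncoated → 17.02.02; in sheets → 17.02.02.01. Scheduled 20%. Norvale agreement on 17.02.02: CTH not met. → 20%.
Line D: kraft paper → 17.03; uncoated → 17.03.02; in sheets → 17.03.02.02. Scheduled 34%. quota on 17.03.02 open → in-quota 15%. → 15%.
Line E: tissue paper → 17.01; coated → 17.01.01; in sheets → 17.01.01.02. Scheduled 23%. Quintara agreement on 17.01.01: RVC ≥ 60% → 9% available; preferential 9%. → 9%.
Sum: 29% + 32% + 20% + 15% + 9% = 105%.

105%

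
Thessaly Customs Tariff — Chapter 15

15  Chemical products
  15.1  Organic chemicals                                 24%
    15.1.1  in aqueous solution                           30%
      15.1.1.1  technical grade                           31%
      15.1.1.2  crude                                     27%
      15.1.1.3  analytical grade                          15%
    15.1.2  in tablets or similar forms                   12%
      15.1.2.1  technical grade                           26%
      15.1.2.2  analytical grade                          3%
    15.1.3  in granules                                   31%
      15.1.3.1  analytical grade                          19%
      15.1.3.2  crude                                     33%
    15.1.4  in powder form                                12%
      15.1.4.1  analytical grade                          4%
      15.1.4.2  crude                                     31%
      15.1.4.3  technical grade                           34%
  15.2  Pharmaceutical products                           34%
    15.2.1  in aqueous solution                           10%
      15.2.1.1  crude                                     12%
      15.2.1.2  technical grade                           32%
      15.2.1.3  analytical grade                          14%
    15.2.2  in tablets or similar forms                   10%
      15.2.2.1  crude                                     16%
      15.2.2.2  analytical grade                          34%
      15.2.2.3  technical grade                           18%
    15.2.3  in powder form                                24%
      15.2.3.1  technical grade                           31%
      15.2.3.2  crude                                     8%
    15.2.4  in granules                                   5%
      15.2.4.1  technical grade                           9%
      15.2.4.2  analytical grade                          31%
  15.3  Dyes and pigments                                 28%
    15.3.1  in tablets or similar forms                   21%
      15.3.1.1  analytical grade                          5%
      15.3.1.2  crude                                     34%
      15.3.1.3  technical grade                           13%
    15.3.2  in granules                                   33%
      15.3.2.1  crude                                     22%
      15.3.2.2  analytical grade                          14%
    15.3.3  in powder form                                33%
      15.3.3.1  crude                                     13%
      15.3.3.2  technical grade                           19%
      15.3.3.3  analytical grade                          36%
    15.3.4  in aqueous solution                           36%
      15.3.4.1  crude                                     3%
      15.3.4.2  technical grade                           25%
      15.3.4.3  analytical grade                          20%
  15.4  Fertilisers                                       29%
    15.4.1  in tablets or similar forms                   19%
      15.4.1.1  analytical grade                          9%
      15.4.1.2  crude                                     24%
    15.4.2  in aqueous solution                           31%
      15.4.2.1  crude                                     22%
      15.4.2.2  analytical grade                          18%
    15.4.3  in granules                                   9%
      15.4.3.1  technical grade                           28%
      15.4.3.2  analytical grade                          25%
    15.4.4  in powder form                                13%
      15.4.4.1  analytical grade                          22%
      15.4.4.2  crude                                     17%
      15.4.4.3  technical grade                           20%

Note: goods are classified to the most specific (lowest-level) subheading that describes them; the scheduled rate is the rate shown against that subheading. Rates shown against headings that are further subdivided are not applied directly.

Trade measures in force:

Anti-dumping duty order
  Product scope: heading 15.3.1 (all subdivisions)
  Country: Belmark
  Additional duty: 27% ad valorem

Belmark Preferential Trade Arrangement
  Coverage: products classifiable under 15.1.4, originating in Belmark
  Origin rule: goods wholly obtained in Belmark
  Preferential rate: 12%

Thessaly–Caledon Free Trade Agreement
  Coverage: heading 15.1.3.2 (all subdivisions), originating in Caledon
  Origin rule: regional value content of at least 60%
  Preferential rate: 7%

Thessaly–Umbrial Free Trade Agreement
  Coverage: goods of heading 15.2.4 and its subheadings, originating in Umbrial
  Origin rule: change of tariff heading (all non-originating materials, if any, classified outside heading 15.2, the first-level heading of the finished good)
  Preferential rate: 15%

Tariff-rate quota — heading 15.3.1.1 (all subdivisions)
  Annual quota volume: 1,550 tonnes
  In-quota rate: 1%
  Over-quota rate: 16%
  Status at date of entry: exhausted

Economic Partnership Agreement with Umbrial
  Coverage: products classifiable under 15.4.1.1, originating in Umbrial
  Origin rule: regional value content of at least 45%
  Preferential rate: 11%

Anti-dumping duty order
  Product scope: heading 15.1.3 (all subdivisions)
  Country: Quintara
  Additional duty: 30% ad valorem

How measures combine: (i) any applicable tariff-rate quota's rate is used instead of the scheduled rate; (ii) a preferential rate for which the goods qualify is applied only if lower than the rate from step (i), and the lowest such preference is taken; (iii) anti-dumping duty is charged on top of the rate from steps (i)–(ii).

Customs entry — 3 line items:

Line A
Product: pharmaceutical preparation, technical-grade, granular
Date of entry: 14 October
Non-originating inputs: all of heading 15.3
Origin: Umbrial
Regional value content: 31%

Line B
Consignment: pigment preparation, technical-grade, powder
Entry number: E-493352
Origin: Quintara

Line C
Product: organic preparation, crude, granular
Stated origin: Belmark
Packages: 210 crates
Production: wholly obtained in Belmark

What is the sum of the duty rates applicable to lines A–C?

61%

Line A: pharmaceutical → 15.2; granular → 15.2.4; technical-grade → 15.2.4.1. Scheduled 9%. Umbrial agreement on 15.2.4: CTH met → 15% available; Umbrial agreement on 15.4.1.1: 15.2.4.1 not covered; preference 15% not lower than 9% → no reduction. → 9%.
Line B: pigment → 15.3; powder → 15.3.3; technical-grade → 15.3.3.2. Scheduled 19%. No special measure applies. → 19%.
Line C: organic → 15.1; granular → 15.1.3; crude → 15.1.3.2. Scheduled 33%. Belmark agreement on 15.1.4: 15.1.3.2 not covered. → 33%.
Sum: 9% + 19% + 33% = 61%.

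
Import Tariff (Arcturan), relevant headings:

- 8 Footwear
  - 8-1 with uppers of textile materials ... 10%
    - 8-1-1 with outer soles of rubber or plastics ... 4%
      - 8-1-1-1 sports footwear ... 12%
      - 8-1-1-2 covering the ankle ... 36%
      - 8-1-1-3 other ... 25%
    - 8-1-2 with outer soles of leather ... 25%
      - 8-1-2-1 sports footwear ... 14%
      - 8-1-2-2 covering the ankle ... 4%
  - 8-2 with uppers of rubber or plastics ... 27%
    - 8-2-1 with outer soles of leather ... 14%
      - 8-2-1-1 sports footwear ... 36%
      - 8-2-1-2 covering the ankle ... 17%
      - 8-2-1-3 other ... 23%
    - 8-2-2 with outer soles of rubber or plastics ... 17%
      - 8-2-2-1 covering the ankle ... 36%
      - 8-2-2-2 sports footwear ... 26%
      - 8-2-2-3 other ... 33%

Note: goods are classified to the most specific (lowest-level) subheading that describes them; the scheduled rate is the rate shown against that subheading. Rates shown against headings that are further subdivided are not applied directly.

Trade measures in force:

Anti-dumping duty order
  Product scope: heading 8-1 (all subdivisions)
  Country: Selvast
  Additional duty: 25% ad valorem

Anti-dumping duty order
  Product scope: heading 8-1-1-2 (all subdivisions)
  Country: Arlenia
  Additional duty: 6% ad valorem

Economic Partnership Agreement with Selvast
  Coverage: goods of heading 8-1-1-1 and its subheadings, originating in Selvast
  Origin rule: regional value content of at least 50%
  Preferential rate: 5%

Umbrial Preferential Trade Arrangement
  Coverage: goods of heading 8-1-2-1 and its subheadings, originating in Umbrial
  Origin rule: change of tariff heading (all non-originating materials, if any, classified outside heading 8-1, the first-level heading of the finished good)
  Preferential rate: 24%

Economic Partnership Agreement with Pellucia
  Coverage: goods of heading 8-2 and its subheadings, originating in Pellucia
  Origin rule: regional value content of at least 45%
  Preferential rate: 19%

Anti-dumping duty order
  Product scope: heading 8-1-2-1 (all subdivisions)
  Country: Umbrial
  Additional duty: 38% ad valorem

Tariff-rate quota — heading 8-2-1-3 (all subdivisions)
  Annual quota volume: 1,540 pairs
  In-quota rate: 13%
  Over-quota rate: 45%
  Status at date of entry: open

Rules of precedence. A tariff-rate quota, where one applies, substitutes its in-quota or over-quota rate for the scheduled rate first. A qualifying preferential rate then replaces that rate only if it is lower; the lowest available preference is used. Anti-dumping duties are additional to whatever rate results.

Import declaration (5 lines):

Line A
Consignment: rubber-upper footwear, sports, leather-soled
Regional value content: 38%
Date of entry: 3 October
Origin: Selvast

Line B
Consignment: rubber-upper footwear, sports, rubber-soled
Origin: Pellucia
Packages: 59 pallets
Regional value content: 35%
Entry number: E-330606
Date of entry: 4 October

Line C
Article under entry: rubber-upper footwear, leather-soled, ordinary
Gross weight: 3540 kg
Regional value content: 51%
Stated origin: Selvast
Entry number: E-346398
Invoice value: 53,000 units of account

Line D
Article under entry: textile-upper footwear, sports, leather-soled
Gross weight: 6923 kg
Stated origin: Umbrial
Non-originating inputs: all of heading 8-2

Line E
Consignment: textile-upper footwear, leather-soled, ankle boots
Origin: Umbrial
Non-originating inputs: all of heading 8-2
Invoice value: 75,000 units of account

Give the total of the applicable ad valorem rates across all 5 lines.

Line A: rubber-upper → 8-2; leather-soled → 8-2-1; sports → 8-2-1-1. Scheduled 36%. Selvast agreement on 8-1-1-1: 8-2-1-1 not covered. → 36%.
Line B: rubber-upper → 8-2; rubber-soled → 8-2-2; sports → 8-2-2-2. Scheduled 26%. Pellucia agreement on 8-2: RVC < 45%. → 26%.
Line C: rubber-upper → 8-2; leather-soled → 8-2-1; ordinary → 8-2-1-3. Scheduled 23%. quota on 8-2-1-3 open → in-quota 13%; Selvast agreement on 8-1-1-1: 8-2-1-3 not covered. → 13%.
Line D: textile-upper → 8-1; leather-soled → 8-1-2; sports → 8-1-2-1. Scheduled 14%. Umbrial agreement on 8-1-2-1: CTH met → 24% available; preference 24% not lower than 14% → no reduction; anti-dumping (Umbrial, 8-1-2-1): +38%; total 14% + 38% = 52%. → 52%.
Line E: textile-upper → 8-1; leather-soled → 8-1-2; ankle boots → 8-1-2-2. Scheduled 4%. Umbrial agreement on 8-1-2-1: 8-1-2-2 not covered. → 4%.
Sum: 36% + 26% + 13% + 52% + 4% = 131%.

131%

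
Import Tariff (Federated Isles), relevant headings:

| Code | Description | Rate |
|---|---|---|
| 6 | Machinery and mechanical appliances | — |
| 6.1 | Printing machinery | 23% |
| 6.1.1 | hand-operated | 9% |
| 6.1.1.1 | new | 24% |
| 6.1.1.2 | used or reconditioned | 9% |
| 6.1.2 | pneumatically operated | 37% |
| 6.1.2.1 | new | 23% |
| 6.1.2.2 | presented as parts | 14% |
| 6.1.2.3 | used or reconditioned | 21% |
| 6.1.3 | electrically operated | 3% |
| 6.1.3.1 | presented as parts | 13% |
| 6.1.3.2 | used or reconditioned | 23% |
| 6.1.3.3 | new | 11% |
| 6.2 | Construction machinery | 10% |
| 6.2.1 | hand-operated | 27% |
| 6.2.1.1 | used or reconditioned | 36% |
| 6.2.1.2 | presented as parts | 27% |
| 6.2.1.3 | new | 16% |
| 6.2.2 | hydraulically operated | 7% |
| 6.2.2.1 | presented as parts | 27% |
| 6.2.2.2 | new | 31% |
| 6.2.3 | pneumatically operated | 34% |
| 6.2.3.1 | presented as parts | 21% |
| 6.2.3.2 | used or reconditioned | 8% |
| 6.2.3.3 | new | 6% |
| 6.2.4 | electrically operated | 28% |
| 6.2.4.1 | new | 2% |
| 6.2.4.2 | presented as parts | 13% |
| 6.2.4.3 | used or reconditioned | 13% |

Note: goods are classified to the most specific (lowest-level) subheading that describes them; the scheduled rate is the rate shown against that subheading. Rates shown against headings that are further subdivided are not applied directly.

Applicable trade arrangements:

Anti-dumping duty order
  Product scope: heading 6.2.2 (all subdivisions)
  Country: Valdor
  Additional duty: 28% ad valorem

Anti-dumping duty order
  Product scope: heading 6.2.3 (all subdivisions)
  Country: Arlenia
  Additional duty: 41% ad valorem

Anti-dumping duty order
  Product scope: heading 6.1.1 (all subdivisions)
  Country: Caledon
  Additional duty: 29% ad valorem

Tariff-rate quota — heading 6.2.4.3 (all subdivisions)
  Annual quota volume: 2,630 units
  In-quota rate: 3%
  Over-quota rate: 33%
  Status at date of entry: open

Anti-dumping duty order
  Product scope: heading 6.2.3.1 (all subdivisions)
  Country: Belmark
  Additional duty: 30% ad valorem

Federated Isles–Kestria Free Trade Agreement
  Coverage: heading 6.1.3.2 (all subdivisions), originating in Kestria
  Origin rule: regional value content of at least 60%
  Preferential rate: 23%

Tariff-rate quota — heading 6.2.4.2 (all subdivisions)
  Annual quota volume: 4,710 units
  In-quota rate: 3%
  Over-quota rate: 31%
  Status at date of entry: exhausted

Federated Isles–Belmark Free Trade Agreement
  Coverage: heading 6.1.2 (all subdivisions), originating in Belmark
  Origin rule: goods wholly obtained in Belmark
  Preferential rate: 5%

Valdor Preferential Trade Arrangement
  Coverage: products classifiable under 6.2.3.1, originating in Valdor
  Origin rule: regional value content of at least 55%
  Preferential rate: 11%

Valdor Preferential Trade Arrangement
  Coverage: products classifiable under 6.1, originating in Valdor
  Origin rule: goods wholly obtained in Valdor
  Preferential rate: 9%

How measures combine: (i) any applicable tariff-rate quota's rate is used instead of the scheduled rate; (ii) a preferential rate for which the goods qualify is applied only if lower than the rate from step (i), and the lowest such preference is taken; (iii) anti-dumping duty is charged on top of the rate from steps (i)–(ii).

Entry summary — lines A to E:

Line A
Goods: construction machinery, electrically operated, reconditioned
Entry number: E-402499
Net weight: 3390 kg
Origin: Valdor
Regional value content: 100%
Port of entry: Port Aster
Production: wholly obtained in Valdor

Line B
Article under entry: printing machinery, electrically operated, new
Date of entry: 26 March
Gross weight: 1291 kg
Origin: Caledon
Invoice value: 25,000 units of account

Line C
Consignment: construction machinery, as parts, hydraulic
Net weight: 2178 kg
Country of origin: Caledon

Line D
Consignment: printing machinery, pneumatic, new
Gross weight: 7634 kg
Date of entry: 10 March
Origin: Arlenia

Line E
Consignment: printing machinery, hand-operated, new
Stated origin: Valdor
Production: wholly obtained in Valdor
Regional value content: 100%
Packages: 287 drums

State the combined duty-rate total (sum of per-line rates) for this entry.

Line A: construction → 6.2; electrically operated → 6.2.4; reconditioned → 6.2.4.3. Scheduled 13%. quota on 6.2.4.3 open → in-quota 3%; Valdor agreement on 6.2.3.1: 6.2.4.3 not covered; Valdor agreement on 6.1: 6.2.4.3 not covered. → 3%.
Line B: printing → 6.1; electrically operated → 6.1.3; new → 6.1.3.3. Scheduled 11%. No special measure applies. → 11%.
Line C: construction → 6.2; hydraulic → 6.2.2; as parts → 6.2.2.1. Scheduled 27%. No special measure applies. → 27%.
Line D: printing → 6.1; pneumatic → 6.1.2; new → 6.1.2.1. Scheduled 23%. No special measure applies. → 23%.
Line E: printing → 6.1; hand-operated → 6.1.1; new → 6.1.1.1. Scheduled 24%. Valdor agreement on 6.2.3.1: 6.1.1.1 not covered; Valdor agreement on 6.1: wholly obtained → 9% available; preferential 9%. → 9%.
Sum: 3% + 11% + 27% + 23% + 9% = 73%.

73%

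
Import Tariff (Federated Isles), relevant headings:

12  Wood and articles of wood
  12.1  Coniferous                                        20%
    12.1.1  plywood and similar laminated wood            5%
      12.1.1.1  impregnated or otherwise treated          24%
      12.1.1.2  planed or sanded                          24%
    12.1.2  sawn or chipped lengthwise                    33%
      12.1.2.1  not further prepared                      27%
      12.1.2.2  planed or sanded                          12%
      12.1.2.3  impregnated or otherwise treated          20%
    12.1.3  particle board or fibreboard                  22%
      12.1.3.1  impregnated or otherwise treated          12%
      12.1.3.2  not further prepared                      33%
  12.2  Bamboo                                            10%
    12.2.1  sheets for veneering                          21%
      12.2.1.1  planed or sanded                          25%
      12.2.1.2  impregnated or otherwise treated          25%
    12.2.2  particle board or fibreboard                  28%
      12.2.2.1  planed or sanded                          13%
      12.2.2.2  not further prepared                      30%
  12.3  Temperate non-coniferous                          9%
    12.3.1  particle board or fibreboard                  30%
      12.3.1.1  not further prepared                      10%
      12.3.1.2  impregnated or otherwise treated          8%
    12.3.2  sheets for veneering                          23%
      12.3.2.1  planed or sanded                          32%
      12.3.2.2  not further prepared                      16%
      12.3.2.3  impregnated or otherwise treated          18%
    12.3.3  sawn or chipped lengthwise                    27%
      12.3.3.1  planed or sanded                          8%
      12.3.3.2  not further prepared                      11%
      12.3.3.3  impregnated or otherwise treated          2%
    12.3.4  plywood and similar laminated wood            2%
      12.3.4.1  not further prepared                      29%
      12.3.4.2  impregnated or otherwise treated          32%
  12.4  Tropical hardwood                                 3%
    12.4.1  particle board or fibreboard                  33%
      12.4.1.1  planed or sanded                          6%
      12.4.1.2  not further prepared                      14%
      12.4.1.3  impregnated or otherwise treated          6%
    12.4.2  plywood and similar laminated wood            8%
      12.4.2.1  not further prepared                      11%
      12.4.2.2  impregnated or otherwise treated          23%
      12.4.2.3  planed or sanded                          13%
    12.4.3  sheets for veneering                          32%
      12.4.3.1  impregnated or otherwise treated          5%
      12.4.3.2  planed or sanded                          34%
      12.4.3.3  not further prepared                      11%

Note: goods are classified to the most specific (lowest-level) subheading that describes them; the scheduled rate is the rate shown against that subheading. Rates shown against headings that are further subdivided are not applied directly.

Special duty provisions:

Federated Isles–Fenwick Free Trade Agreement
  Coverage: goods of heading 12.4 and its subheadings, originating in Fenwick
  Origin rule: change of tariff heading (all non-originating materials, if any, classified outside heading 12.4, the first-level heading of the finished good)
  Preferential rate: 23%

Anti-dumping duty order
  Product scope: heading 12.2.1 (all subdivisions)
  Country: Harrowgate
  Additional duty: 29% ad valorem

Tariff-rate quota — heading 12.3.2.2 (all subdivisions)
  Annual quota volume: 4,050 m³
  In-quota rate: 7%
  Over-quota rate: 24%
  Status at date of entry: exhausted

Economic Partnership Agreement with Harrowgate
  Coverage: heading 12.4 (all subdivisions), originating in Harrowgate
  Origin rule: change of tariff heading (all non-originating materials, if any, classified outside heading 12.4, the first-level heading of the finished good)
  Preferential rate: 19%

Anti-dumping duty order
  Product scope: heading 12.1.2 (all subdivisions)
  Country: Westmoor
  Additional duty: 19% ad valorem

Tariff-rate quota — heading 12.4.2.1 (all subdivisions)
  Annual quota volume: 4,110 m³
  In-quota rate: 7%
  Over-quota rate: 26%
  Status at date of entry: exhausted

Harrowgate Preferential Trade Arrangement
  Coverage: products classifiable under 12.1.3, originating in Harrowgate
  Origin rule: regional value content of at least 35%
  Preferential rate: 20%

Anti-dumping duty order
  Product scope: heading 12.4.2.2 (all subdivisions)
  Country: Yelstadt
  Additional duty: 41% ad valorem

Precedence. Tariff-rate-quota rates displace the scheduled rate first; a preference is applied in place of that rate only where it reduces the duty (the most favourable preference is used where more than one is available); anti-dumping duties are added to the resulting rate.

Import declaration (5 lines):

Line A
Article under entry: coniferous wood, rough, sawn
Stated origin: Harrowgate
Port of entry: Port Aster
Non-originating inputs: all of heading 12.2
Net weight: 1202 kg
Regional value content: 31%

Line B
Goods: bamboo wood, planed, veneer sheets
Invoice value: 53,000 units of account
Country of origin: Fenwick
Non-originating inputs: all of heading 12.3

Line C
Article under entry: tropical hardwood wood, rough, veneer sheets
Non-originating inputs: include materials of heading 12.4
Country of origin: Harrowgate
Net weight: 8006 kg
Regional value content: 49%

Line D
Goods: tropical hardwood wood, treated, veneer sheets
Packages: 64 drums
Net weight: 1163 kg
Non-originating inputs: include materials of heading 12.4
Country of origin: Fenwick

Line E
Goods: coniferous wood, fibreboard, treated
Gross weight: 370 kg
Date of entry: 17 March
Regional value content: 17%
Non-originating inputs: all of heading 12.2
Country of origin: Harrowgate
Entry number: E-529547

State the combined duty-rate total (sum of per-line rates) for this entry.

Line A: coniferous → 12.1; sawn → 12.1.2; rough → 12.1.2.1. Scheduled 27%. Harrowgate agreement on 12.4: 12.1.2.1 not covered; Harrowgate agreement on 12.1.3: 12.1.2.1 not covered. → 27%.
Line B: bamboo → 12.2; veneer sheets → 12.2.1; planed → 12.2.1.1. Scheduled 25%. Fenwick agreement on 12.4: 12.2.1.1 not covered. → 25%.
Line C: tropical hardwood → 12.4; veneer sheets → 12.4.3; rough → 12.4.3.3. Scheduled 11%. Harrowgate agreement on 12.4: CTH not met; Harrowgate agreement on 12.1.3: 12.4.3.3 not covered. → 11%.
Line D: tropical hardwood → 12.4; veneer sheets → 12.4.3; treated → 12.4.3.1. Scheduled 5%. Fenwick agreement on 12.4: CTH not met. → 5%.
Line E: coniferous → 12.1; fibreboard → 12.1.3; treated → 12.1.3.1. Scheduled 12%. Harrowgate agreement on 12.4: 12.1.3.1 not covered; Harrowgate agreement on 12.1.3: RVC < 35%. → 12%.
Sum: 27% + 25% + 11% + 5% + 12% = 80%.

80%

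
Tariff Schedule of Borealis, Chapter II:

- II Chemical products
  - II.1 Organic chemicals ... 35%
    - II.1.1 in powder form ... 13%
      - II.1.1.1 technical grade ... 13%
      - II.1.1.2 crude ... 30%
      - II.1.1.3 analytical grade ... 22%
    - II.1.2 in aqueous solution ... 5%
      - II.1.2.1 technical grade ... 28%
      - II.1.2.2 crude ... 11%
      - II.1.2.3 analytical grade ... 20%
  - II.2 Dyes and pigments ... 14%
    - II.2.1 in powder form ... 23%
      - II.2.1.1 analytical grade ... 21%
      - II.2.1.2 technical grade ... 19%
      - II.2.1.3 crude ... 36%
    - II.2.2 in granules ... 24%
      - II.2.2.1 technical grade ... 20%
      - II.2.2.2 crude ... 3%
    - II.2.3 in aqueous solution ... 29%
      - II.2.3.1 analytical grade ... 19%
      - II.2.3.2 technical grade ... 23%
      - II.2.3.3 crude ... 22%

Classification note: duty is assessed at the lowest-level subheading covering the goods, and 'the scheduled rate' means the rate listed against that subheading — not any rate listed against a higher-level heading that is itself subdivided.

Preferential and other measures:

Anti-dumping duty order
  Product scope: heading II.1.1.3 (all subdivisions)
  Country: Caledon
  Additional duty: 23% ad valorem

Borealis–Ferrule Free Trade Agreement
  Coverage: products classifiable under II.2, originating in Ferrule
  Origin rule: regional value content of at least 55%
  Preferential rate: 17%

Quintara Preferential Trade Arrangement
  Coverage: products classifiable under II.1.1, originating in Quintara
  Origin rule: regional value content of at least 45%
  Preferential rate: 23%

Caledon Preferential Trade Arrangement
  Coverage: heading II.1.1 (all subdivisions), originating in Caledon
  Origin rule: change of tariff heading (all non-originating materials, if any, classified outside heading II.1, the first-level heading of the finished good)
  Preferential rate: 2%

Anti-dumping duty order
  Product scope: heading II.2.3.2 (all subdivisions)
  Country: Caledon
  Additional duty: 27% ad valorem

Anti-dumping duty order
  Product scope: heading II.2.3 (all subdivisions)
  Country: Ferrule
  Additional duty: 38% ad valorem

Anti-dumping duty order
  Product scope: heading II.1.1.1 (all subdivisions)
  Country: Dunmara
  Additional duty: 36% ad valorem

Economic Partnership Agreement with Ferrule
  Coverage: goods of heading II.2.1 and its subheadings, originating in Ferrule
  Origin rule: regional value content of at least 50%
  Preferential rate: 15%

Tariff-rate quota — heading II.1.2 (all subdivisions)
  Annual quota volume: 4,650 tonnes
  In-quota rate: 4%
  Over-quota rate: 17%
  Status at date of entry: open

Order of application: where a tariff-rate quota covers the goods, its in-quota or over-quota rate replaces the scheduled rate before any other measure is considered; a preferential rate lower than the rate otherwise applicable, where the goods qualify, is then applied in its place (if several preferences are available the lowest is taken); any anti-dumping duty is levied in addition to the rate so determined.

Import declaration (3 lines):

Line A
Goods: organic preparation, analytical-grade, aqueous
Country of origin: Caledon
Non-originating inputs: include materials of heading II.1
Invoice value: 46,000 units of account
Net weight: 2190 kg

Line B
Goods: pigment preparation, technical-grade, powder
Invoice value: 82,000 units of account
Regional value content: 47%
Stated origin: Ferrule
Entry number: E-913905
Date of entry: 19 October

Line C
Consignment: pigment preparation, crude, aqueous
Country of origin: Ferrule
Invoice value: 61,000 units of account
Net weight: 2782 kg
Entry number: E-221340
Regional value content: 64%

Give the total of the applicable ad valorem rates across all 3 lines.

Line A: organic → II.1; aqueous → II.1.2; analytical-grade → II.1.2.3. Scheduled 20%. quota on II.1.2 open → in-quota 4%; Caledon agreement on II.1.1: II.1.2.3 not covered. → 4%.
Line B: pigment → II.2; powder → II.2.1; technical-grade → II.2.1.2. Scheduled 19%. Ferrule agreement on II.2: RVC < 55%; Ferrule agreement on II.2.1: RVC < 50%. → 19%.
Line C: pigment → II.2; aqueous → II.2.3; crude → II.2.3.3. Scheduled 22%. Ferrule agreement on II.2: RVC ≥ 55% → 17% available; Ferrule agreement on II.2.1: II.2.3.3 not covered; preferential 17%; anti-dumping (Ferrule, II.2.3): +38%; total 17% + 38% = 55%. → 55%.
Sum: 4% + 19% + 55% = 78%.

78%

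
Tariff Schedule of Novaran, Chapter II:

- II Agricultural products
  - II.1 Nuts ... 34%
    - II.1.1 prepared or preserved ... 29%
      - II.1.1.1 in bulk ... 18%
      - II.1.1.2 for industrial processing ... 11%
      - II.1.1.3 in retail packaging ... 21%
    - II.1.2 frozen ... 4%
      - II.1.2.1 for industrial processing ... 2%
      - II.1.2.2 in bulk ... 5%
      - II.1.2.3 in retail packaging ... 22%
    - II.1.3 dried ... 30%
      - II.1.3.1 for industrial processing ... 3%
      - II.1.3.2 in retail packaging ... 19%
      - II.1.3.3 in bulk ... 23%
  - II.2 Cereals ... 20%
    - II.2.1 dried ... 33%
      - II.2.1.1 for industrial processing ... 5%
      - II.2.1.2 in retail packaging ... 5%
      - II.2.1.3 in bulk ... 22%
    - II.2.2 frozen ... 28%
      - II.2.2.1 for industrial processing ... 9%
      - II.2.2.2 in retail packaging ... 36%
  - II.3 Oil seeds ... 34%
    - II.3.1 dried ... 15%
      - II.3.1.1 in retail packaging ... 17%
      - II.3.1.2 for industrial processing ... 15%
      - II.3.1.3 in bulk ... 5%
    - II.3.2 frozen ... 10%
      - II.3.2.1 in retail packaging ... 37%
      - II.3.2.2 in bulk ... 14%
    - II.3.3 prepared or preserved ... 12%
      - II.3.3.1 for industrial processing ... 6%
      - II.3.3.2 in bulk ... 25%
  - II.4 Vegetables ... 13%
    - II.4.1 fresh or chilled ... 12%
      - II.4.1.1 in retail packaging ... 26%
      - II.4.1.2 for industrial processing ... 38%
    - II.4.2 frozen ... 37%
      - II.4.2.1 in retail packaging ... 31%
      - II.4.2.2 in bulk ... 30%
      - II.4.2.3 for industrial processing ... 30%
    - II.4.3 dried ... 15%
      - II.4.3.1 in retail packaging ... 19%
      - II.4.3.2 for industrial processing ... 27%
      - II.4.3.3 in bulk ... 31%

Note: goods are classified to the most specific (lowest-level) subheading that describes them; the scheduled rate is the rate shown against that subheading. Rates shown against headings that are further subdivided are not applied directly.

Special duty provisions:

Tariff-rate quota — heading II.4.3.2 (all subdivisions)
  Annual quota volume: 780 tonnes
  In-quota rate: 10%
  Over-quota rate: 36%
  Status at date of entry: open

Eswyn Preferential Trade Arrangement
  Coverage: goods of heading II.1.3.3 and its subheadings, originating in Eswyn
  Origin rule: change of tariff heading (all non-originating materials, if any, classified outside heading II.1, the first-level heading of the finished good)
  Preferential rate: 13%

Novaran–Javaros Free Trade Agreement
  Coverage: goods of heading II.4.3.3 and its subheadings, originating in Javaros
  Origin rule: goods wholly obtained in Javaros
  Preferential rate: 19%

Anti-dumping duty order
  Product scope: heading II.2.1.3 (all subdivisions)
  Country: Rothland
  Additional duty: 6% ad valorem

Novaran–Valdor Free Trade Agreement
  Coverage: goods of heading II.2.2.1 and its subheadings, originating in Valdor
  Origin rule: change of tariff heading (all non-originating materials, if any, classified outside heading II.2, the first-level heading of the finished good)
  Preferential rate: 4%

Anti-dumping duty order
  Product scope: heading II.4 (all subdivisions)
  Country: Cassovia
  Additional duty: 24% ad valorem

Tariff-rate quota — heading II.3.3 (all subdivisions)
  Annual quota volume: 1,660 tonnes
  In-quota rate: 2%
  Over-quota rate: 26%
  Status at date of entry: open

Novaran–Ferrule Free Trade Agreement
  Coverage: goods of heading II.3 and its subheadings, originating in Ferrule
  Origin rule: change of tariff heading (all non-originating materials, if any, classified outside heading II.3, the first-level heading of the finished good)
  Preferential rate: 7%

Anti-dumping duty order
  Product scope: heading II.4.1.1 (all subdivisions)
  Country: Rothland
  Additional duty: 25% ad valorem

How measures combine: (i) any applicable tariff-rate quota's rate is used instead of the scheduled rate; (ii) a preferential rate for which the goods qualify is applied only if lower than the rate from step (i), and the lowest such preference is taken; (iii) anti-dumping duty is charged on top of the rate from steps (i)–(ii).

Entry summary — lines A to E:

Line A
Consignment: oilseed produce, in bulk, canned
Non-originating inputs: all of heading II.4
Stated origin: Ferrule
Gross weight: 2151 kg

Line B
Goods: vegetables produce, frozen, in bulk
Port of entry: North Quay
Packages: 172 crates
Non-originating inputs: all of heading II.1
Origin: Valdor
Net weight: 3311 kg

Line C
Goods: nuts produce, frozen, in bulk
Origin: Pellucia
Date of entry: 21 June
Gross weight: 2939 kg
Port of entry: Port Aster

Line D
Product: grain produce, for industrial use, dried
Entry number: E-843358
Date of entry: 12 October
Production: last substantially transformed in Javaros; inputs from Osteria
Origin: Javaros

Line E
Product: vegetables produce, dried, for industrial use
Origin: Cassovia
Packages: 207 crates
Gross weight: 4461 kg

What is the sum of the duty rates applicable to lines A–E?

Line A: oilseed → II.3; canned → II.3.3; in bulk → II.3.3.2. Scheduled 25%. quota on II.3.3 open → in-quota 2%; Ferrule agreement on II.3: CTH met → 7% available; preference 7% not lower than 2% → no reduction. → 2%.
Line B: vegetables → II.4; frozen → II.4.2; in bulk → II.4.2.2. Scheduled 30%. Valdor agreement on II.2.2.1: II.4.2.2 not covered. → 30%.
Line C: nuts → II.1; frozen → II.1.2; in bulk → II.1.2.2. Scheduled 5%. No special measure applies. → 5%.
Line D: grain → II.2; dried → II.2.1; for industrial use → II.2.1.1. Scheduled 5%. Javaros agreement on II.4.3.3: II.2.1.1 not covered. → 5%.
Line E: vegetables → II.4; dried → II.4.3; for industrial use → II.4.3.2. Scheduled 27%. quota on II.4.3.2 open → in-quota 10%; anti-dumping (Cassovia, II.4): +24%; total 10% + 24% = 34%. → 34%.
Sum: 2% + 30% + 5% + 5% + 34% = 76%.

76%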